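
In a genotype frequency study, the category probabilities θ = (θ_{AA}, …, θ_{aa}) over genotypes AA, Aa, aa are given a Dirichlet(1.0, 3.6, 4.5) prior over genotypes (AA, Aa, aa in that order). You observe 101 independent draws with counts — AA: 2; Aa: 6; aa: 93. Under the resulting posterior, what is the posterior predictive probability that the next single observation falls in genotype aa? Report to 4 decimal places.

The Dirichlet prior is conjugate to the Multinomial likelihood: each posterior αⱼ = prior αⱼ + observed count nⱼ.
Posterior concentration: (3.0, 9.6, 97.5), total = 110.1.
P(next = aa | data) = α_{aa}/Σα = 0.8856.

0.8856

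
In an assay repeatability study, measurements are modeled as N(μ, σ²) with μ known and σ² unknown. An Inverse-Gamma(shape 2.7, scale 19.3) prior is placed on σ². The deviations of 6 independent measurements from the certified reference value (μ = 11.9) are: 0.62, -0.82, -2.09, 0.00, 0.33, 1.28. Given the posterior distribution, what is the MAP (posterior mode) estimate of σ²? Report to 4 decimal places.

With known mean μ and an Inverse-Gamma(α, β) prior on σ², the Normal likelihood is conjugate: posterior is Inv-Gamma(α + n/2, β + Σ(xᵢ−μ)²/2).
Σ(xᵢ−μ)² = (0.62)² + (-0.82)² + (-2.09)² + (0.00)² + (0.33)² + (1.28)² = 7.1722.
Posterior: Inv-Gamma(2.7 + 6/2, 19.3 + 7.1722/2) = Inv-Gamma(5.70, 22.88610).
Mode = β/(α+1) = 22.88610/6.70 = 3.4158.

3.4158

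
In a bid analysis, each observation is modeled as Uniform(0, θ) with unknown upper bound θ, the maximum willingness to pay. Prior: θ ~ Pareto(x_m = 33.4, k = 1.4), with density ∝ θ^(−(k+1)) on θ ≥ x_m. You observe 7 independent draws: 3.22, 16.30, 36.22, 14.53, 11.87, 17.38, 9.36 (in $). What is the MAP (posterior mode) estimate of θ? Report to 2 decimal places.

36.22

A Pareto(scale x_m, shape k) prior on the upper bound θ of Uniform(0, θ) is conjugate: posterior is Pareto(max(x_m, max xᵢ), k + n).
Sample maximum = 36.22; prior scale x_m = 33.4 → posterior scale = max = 36.22.
Posterior shape = 1.4 + 7 = 8.4.
The Pareto density is decreasing on [x_m, ∞), so the mode is x_m = 36.22.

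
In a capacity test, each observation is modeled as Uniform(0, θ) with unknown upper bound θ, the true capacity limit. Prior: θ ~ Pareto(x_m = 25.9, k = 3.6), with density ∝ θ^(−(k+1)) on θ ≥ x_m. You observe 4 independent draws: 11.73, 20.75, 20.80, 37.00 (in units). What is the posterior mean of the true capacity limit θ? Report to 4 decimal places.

A Pareto(scale x_m, shape k) prior on the upper bound θ of Uniform(0, θ) is conjugate: posterior is Pareto(max(x_m, max xᵢ), k + n).
Sample maximum = 37.00; prior scale x_m = 25.9 → posterior scale = max = 37.00.
Posterior shape = 3.6 + 4 = 7.6.
E[θ|data] = k·x_m/(k−1) = 7.6·37.00/6.6 = 42.6061.

42.6061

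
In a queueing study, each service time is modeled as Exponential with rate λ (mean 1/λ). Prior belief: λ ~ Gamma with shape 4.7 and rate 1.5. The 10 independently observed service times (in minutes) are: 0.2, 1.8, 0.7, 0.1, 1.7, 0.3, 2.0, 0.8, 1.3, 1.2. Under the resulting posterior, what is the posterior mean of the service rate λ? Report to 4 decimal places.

With a Gamma(shape α, rate β) prior on the exponential rate λ, the posterior after n observations with total T = Σxᵢ is Gamma(α+n, β+T).
Sum of observations T = 10.1 minutes; n = 10.
Posterior: Gamma(4.7+10, 1.5+10.1) = Gamma(14.7, 11.6).
Posterior mean of λ = α/β = 14.7/11.6 = 1.2672.

1.2672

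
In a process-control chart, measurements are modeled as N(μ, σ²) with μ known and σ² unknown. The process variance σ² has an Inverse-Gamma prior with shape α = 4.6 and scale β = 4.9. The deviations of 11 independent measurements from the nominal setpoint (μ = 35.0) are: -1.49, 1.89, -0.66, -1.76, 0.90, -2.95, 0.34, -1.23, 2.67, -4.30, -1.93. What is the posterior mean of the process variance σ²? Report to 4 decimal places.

With known mean μ and an Inverse-Gamma(α, β) prior on σ², the Normal likelihood is conjugate: posterior is Inv-Gamma(α + n/2, β + Σ(xᵢ−μ)²/2).
Σ(xᵢ−μ)² = (-1.49)² + (1.89)² + (-0.66)² + (-1.76)² + (0.90)² + (-2.95)² + (0.34)² + (-1.23)² + (2.67)² + (-4.30)² + (-1.93)² = 49.8102.
Posterior: Inv-Gamma(4.6 + 11/2, 4.9 + 49.8102/2) = Inv-Gamma(10.10, 29.80510).
E[σ²|data] = β/(α−1) = 29.80510/9.10 = 3.2753.

3.2753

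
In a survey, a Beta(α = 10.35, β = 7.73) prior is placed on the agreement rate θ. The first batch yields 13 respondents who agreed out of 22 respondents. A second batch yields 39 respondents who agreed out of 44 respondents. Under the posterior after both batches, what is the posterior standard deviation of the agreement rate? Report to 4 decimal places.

The Beta prior is conjugate to a Binomial/Bernoulli likelihood; the update adds successes to α and failures to β.
After batch 1: Beta(10.35+13, 7.73+9) = Beta(23.35, 16.73).
After batch 2: Beta(23.35+39, 16.73+5) = Beta(62.35, 21.73).
Var = αβ/((α+β)²(α+β+1)) = 62.35·21.73/(84.08²·85.08) = 0.00225260; SD = √0.00225260 = 0.0475.

0.0475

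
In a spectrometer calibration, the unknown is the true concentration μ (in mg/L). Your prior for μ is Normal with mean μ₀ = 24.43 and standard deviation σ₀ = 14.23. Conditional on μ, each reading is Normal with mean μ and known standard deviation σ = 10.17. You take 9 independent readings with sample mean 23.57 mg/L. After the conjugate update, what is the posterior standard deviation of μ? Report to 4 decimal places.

For Normal data with known variance σ², a Normal(μ₀, σ₀²) prior on μ is conjugate. Posterior precision = 1/σ₀² + n/σ²; posterior mean is the precision-weighted average of μ₀ and x̄.
σ₀² = 14.23² = 202.4929, σ² = 10.17² = 103.4289; σ² + n·σ₀² = 103.4289 + 9·202.4929 = 1925.865.
Posterior precision = 1/σ₀² + n/σ² = 1/202.4929 + 9/103.4289 = (σ² + n·σ₀²)/(σ₀²σ²) = 1925.865/(202.4929·103.4289); posterior variance σₙ² = σ₀²σ²/(σ² + n·σ₀²) = 202.4929·103.4289/1925.865 = 10.874915.
Posterior SD = √σₙ² = √(202.4929·103.4289/1925.865) = 3.2977.

3.2977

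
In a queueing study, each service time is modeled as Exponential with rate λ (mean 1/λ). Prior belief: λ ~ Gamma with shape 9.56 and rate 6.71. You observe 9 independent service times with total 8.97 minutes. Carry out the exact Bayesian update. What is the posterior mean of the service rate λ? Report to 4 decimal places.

1.1837

With a Gamma(shape α, rate β) prior on the exponential rate λ, the posterior after n observations with total T = Σxᵢ is Gamma(α+n, β+T).
Posterior: Gamma(9.56+9, 6.71+8.97) = Gamma(18.56, 15.68).
Posterior mean of λ = α/β = 18.56/15.68 = 1.1837.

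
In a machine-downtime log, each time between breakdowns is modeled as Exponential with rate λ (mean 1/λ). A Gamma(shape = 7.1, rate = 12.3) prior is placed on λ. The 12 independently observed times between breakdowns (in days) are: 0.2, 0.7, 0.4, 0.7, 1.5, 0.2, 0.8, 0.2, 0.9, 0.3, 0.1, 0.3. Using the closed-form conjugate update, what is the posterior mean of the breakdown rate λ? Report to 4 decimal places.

1.0269

With a Gamma(shape α, rate β) prior on the exponential rate λ, the posterior after n observations with total T = Σxᵢ is Gamma(α+n, β+T).
Sum of observations T = 6.3 days; n = 12.
Posterior: Gamma(7.1+12, 12.3+6.3) = Gamma(19.1, 18.6).
Posterior mean of λ = α/β = 19.1/18.6 = 1.0269.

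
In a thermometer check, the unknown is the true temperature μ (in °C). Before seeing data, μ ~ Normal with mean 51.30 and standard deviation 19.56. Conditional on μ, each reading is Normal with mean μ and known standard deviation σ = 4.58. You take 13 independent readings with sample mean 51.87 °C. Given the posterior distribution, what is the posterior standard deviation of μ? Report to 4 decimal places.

For Normal data with known variance σ², a Normal(μ₀, σ₀²) prior on μ is conjugate. Posterior precision = 1/σ₀² + n/σ²; posterior mean is the precision-weighted average of μ₀ and x̄.
σ₀² = 19.56² = 382.5936, σ² = 4.58² = 20.9764; σ² + n·σ₀² = 20.9764 + 13·382.5936 = 4994.6932.
Posterior precision = 1/σ₀² + n/σ² = 1/382.5936 + 13/20.9764 = (σ² + n·σ₀²)/(σ₀²σ²) = 4994.6932/(382.5936·20.9764); posterior variance σₙ² = σ₀²σ²/(σ² + n·σ₀²) = 382.5936·20.9764/4994.6932 = 1.606793.
Posterior SD = √σₙ² = √(382.5936·20.9764/4994.6932) = 1.2676.

1.2676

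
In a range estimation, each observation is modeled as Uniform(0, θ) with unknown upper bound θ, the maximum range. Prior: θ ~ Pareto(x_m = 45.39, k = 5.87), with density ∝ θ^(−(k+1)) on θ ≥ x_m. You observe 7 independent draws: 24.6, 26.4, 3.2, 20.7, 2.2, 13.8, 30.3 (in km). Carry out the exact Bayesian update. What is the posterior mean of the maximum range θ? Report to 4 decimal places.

49.2139

A Pareto(scale x_m, shape k) prior on the upper bound θ of Uniform(0, θ) is conjugate: posterior is Pareto(max(x_m, max xᵢ), k + n).
Sample maximum = 30.3; prior scale x_m = 45.39 → posterior scale = max = 45.39.
Posterior shape = 5.87 + 7 = 12.87.
E[θ|data] = k·x_m/(k−1) = 12.87·45.39/11.87 = 49.2139.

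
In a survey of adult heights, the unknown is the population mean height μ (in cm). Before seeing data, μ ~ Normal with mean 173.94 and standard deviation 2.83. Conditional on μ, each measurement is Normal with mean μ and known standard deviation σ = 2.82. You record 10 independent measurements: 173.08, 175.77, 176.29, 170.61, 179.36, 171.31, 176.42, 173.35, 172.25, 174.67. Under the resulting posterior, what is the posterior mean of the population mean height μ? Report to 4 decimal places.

174.2775

For Normal data with known variance σ², a Normal(μ₀, σ₀²) prior on μ is conjugate. Posterior precision = 1/σ₀² + n/σ²; posterior mean is the precision-weighted average of μ₀ and x̄.
Σxᵢ = 173.08 + 175.77 + 176.29 + 170.61 + 179.36 + 171.31 + 176.42 + 173.35 + 172.25 + 174.67 = 1743.11, so n·x̄ = 1743.11.
σ₀² = 2.83² = 8.0089, σ² = 2.82² = 7.9524; σ² + n·σ₀² = 7.9524 + 10·8.0089 = 88.0414.
Posterior mean = (μ₀/σ₀² + n·x̄/σ²)/(1/σ₀² + n/σ²) = (σ²·μ₀ + σ₀²·n·x̄)/(σ² + n·σ₀²) = (7.9524·173.94 + 8.0089·1743.11)/88.0414 = 15343.634135/88.0414 = 174.2775.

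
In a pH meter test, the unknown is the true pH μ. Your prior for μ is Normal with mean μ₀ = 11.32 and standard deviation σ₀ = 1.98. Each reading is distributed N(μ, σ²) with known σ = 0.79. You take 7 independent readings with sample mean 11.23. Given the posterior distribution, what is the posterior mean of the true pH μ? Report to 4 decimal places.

For Normal data with known variance σ², a Normal(μ₀, σ₀²) prior on μ is conjugate. Posterior precision = 1/σ₀² + n/σ²; posterior mean is the precision-weighted average of μ₀ and x̄.
n·x̄ = 7·11.23 = 78.61.
σ₀² = 1.98² = 3.9204, σ² = 0.79² = 0.6241; σ² + n·σ₀² = 0.6241 + 7·3.9204 = 28.0669.
Posterior mean = (μ₀/σ₀² + n·x̄/σ²)/(1/σ₀² + n/σ²) = (σ²·μ₀ + σ₀²·n·x̄)/(σ² + n·σ₀²) = (0.6241·11.32 + 3.9204·78.61)/28.0669 = 315.247456/28.0669 = 11.2320.

11.2320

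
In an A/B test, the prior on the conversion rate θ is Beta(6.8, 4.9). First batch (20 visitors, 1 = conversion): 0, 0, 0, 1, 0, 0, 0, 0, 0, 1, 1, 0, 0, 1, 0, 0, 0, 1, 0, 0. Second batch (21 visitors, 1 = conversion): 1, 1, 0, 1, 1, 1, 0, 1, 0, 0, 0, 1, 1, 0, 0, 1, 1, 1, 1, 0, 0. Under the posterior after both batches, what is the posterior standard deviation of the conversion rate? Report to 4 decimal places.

The Beta prior is conjugate to a Binomial/Bernoulli likelihood; the update adds successes to α and failures to β.
After batch 1: Beta(6.8+5, 4.9+15) = Beta(11.8, 19.9).
After batch 2: Beta(11.8+12, 19.9+9) = Beta(23.8, 28.9).
Var = αβ/((α+β)²(α+β+1)) = 23.8·28.9/(52.7²·53.7) = 0.00461189; SD = √0.00461189 = 0.0679.

0.0679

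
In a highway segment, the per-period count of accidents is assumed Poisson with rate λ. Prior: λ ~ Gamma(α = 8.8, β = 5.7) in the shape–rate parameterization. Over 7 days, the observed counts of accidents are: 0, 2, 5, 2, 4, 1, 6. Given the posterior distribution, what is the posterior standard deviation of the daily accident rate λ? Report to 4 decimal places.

0.4226

With a Gamma(shape α, rate β) prior, the Poisson likelihood is conjugate: the posterior is Gamma(α + ΣXᵢ, β + n).
Sum of counts S = 20 over n = 7 days.
Posterior: Gamma(α+S, β+n) = Gamma(8.8+20, 5.7+7) = Gamma(28.8, 12.7).
SD = √α/β = √28.8/12.7 = 0.4226.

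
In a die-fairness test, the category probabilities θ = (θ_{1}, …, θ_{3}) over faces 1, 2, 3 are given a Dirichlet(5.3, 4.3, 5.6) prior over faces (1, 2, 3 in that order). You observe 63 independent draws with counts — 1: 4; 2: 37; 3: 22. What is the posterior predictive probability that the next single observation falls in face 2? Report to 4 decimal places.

The Dirichlet prior is conjugate to the Multinomial likelihood: each posterior αⱼ = prior αⱼ + observed count nⱼ.
Posterior concentration: (9.3, 41.3, 27.6), total = 78.2.
P(next = 2 | data) = α_{2}/Σα = 0.5281.

0.5281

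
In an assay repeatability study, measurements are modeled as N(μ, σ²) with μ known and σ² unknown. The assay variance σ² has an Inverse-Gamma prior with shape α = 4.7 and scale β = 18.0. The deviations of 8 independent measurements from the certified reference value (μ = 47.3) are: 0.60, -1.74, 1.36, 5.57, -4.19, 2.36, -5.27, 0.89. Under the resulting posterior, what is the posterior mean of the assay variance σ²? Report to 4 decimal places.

8.0489

With known mean μ and an Inverse-Gamma(α, β) prior on σ², the Normal likelihood is conjugate: posterior is Inv-Gamma(α + n/2, β + Σ(xᵢ−μ)²/2).
Σ(xᵢ−μ)² = (0.60)² + (-1.74)² + (1.36)² + (5.57)² + (-4.19)² + (2.36)² + (-5.27)² + (0.89)² = 87.9528.
Posterior: Inv-Gamma(4.7 + 8/2, 18.0 + 87.9528/2) = Inv-Gamma(8.70, 61.97640).
E[σ²|data] = β/(α−1) = 61.97640/7.70 = 8.0489.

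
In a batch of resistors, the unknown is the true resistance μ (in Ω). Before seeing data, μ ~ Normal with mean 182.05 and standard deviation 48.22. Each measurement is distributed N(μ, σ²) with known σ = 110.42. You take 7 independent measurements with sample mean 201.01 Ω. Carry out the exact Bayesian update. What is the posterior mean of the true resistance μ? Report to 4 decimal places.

192.8898

For Normal data with known variance σ², a Normal(μ₀, σ₀²) prior on μ is conjugate. Posterior precision = 1/σ₀² + n/σ²; posterior mean is the precision-weighted average of μ₀ and x̄.
n·x̄ = 7·201.01 = 1407.07.
σ₀² = 48.22² = 2325.1684, σ² = 110.42² = 12192.5764; σ² + n·σ₀² = 12192.5764 + 7·2325.1684 = 28468.7552.
Posterior mean = (μ₀/σ₀² + n·x̄/σ²)/(1/σ₀² + n/σ²) = (σ²·μ₀ + σ₀²·n·x̄)/(σ² + n·σ₀²) = (12192.5764·182.05 + 2325.1684·1407.07)/28468.7552 = 5491333.234208/28468.7552 = 192.8898.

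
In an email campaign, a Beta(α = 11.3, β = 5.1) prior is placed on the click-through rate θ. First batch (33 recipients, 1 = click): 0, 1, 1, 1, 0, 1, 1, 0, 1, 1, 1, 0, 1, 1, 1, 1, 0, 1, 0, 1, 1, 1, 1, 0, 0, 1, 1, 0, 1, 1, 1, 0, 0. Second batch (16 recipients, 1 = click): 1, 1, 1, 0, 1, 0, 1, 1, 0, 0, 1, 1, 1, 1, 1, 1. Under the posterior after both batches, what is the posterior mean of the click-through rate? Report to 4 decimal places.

0.6927

The Beta prior is conjugate to a Binomial/Bernoulli likelihood; the update adds successes to α and failures to β.
After batch 1: Beta(11.3+22, 5.1+11) = Beta(33.3, 16.1).
After batch 2: Beta(33.3+12, 16.1+4) = Beta(45.3, 20.1).
Posterior mean = α/(α+β) = 45.3/65.4 = 0.6927.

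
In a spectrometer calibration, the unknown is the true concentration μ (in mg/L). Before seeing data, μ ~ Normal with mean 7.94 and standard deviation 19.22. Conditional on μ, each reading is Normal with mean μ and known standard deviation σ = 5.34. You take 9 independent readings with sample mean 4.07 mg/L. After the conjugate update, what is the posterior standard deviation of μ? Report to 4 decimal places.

For Normal data with known variance σ², a Normal(μ₀, σ₀²) prior on μ is conjugate. Posterior precision = 1/σ₀² + n/σ²; posterior mean is the precision-weighted average of μ₀ and x̄.
σ₀² = 19.22² = 369.4084, σ² = 5.34² = 28.5156; σ² + n·σ₀² = 28.5156 + 9·369.4084 = 3353.1912.
Posterior precision = 1/σ₀² + n/σ² = 1/369.4084 + 9/28.5156 = (σ² + n·σ₀²)/(σ₀²σ²) = 3353.1912/(369.4084·28.5156); posterior variance σₙ² = σ₀²σ²/(σ² + n·σ₀²) = 369.4084·28.5156/3353.1912 = 3.141456.
Posterior SD = √σₙ² = √(369.4084·28.5156/3353.1912) = 1.7724.

1.7724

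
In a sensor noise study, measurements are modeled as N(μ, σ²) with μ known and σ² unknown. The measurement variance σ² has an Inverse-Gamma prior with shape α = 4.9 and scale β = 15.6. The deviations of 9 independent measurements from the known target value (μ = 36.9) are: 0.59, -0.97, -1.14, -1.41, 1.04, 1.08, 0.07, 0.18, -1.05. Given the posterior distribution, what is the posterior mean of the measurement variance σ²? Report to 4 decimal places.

2.3312

With known mean μ and an Inverse-Gamma(α, β) prior on σ², the Normal likelihood is conjugate: posterior is Inv-Gamma(α + n/2, β + Σ(xᵢ−μ)²/2).
Σ(xᵢ−μ)² = (0.59)² + (-0.97)² + (-1.14)² + (-1.41)² + (1.04)² + (1.08)² + (0.07)² + (0.18)² + (-1.05)² = 7.9645.
Posterior: Inv-Gamma(4.9 + 9/2, 15.6 + 7.9645/2) = Inv-Gamma(9.40, 19.58225).
E[σ²|data] = β/(α−1) = 19.58225/8.40 = 2.3312.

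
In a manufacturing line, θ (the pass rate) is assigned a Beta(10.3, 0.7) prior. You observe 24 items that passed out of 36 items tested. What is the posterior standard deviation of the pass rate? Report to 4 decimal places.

The Beta prior is conjugate to a Binomial/Bernoulli likelihood; the update adds successes to α and failures to β.
Posterior: Beta(α+k, β+n−k) = Beta(10.3+24, 0.7+12) = Beta(34.3, 12.7).
Var = αβ/((α+β)²(α+β+1)) = 34.3·12.7/(47.0²·48.0) = 0.00410829; SD = √0.00410829 = 0.0641.

0.0641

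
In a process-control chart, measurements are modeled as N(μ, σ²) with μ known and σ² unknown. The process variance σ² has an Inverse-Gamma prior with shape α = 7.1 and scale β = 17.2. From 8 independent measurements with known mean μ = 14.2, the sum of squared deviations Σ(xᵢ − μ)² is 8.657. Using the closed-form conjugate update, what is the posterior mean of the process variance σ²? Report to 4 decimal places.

2.1315

With known mean μ and an Inverse-Gamma(α, β) prior on σ², the Normal likelihood is conjugate: posterior is Inv-Gamma(α + n/2, β + Σ(xᵢ−μ)²/2).
Posterior: Inv-Gamma(7.1 + 8/2, 17.2 + 8.657/2) = Inv-Gamma(11.10, 21.5285).
E[σ²|data] = β/(α−1) = 21.5285/10.10 = 2.1315.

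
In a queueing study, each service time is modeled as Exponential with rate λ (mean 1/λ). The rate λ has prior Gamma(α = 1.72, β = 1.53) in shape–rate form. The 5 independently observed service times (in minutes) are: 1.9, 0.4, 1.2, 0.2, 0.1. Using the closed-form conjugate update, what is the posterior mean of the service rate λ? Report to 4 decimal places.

With a Gamma(shape α, rate β) prior on the exponential rate λ, the posterior after n observations with total T = Σxᵢ is Gamma(α+n, β+T).
Sum of observations T = 3.8 minutes; n = 5.
Posterior: Gamma(1.72+5, 1.53+3.8) = Gamma(6.72, 5.33).
Posterior mean of λ = α/β = 6.72/5.33 = 1.2608.

1.2608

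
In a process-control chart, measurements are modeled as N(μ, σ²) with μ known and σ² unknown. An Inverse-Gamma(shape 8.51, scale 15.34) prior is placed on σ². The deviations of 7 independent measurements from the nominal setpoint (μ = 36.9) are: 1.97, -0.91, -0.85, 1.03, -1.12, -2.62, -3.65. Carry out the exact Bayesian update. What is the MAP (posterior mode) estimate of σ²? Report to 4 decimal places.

2.2526

With known mean μ and an Inverse-Gamma(α, β) prior on σ², the Normal likelihood is conjugate: posterior is Inv-Gamma(α + n/2, β + Σ(xᵢ−μ)²/2).
Σ(xᵢ−μ)² = (1.97)² + (-0.91)² + (-0.85)² + (1.03)² + (-1.12)² + (-2.62)² + (-3.65)² = 27.9337.
Posterior: Inv-Gamma(8.51 + 7/2, 15.34 + 27.9337/2) = Inv-Gamma(12.01, 29.30685).
Mode = β/(α+1) = 29.30685/13.01 = 2.2526.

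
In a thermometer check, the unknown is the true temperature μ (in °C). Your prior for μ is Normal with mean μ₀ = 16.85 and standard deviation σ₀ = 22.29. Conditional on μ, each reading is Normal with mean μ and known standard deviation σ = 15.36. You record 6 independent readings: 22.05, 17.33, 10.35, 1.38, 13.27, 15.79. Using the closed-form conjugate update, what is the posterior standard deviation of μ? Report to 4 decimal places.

6.0364

For Normal data with known variance σ², a Normal(μ₀, σ₀²) prior on μ is conjugate. Posterior precision = 1/σ₀² + n/σ²; posterior mean is the precision-weighted average of μ₀ and x̄.
σ₀² = 22.29² = 496.8441, σ² = 15.36² = 235.9296; σ² + n·σ₀² = 235.9296 + 6·496.8441 = 3216.9942.
Posterior precision = 1/σ₀² + n/σ² = 1/496.8441 + 6/235.9296 = (σ² + n·σ₀²)/(σ₀²σ²) = 3216.9942/(496.8441·235.9296); posterior variance σₙ² = σ₀²σ²/(σ² + n·σ₀²) = 496.8441·235.9296/3216.9942 = 36.437812.
Posterior SD = √σₙ² = √(496.8441·235.9296/3216.9942) = 6.0364.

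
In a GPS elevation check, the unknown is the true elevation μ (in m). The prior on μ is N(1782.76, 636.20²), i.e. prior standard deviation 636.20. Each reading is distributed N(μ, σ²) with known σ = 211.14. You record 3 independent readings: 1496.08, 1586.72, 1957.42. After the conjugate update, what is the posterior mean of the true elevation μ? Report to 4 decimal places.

For Normal data with known variance σ², a Normal(μ₀, σ₀²) prior on μ is conjugate. Posterior precision = 1/σ₀² + n/σ²; posterior mean is the precision-weighted average of μ₀ and x̄.
Σxᵢ = 1496.08 + 1586.72 + 1957.42 = 5040.22, so n·x̄ = 5040.22.
σ₀² = 636.20² = 404750.44, σ² = 211.14² = 44580.0996; σ² + n·σ₀² = 44580.0996 + 3·404750.44 = 1258831.4196.
Posterior mean = (μ₀/σ₀² + n·x̄/σ²)/(1/σ₀² + n/σ²) = (σ²·μ₀ + σ₀²·n·x̄)/(σ² + n·σ₀²) = (44580.0996·1782.76 + 404750.44·5040.22)/1258831.4196 = 2119506881.059696/1258831.4196 = 1683.7099.

1683.7099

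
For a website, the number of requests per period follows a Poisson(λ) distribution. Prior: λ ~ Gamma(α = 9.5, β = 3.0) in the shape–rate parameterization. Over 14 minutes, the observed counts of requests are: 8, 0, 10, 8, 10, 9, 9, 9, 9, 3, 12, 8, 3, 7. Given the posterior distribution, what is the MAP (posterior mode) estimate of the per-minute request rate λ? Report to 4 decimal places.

With a Gamma(shape α, rate β) prior, the Poisson likelihood is conjugate: the posterior is Gamma(α + ΣXᵢ, β + n).
Sum of counts S = 105 over n = 14 minutes.
Posterior: Gamma(α+S, β+n) = Gamma(9.5+105, 3.0+14) = Gamma(114.5, 17.0).
Mode of Gamma(α,β) for α≥1 is (α−1)/β = 113.5/17.0 = 6.6765.

6.6765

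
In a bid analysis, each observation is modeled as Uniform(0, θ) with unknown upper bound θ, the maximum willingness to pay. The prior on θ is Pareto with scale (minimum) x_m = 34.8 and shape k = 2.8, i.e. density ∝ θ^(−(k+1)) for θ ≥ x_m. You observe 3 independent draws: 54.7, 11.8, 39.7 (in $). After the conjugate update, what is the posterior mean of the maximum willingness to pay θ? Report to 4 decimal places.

A Pareto(scale x_m, shape k) prior on the upper bound θ of Uniform(0, θ) is conjugate: posterior is Pareto(max(x_m, max xᵢ), k + n).
Sample maximum = 54.7; prior scale x_m = 34.8 → posterior scale = max = 54.7.
Posterior shape = 2.8 + 3 = 5.8.
E[θ|data] = k·x_m/(k−1) = 5.8·54.7/4.8 = 66.0958.

66.0958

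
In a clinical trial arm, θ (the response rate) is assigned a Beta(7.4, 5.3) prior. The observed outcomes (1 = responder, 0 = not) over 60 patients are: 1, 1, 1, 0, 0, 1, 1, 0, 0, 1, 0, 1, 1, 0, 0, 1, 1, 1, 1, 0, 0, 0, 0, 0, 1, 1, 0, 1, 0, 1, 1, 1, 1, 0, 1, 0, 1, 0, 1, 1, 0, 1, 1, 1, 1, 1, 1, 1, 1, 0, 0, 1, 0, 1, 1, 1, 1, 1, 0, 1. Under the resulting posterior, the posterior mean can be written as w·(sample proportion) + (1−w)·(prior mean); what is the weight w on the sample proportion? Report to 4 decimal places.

The Beta prior is conjugate to a Binomial/Bernoulli likelihood; the update adds successes to α and failures to β.
Posterior mean = (α₀+k)/(α₀+β₀+n) = [n/(α₀+β₀+n)]·(k/n) + [(α₀+β₀)/(α₀+β₀+n)]·α₀/(α₀+β₀), so only n and the prior enter the weight.
The weight on the data is w = n/(α₀+β₀+n) = 60/(7.4+5.3+60) = 60/72.7 = 0.8253.

0.8253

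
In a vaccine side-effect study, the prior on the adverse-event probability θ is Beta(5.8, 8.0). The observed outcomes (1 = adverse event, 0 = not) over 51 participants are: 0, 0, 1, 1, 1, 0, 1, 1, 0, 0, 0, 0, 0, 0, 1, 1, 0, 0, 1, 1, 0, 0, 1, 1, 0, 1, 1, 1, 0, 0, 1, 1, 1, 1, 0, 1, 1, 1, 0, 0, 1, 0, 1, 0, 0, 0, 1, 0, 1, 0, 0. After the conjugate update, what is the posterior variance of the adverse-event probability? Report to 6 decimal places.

The Beta prior is conjugate to a Binomial/Bernoulli likelihood; the update adds successes to α and failures to β.
Posterior: Beta(α+k, β+n−k) = Beta(5.8+25, 8.0+26) = Beta(30.8, 34.0).
Var = αβ/((α+β)²(α+β+1)) = 30.8·34.0/(64.8²·65.8) = 0.003790.

0.003790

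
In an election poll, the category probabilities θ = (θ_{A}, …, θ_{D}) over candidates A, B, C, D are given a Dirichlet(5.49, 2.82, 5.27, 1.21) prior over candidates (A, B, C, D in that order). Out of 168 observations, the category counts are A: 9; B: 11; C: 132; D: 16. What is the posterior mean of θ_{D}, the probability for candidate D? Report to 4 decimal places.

0.0942

The Dirichlet prior is conjugate to the Multinomial likelihood: each posterior αⱼ = prior αⱼ + observed count nⱼ.
Posterior concentration: (14.49, 13.82, 137.27, 17.21), total = 182.79.
E[θ_{D}|data] = α_{D}/Σα = 17.21/182.79 = 0.0942.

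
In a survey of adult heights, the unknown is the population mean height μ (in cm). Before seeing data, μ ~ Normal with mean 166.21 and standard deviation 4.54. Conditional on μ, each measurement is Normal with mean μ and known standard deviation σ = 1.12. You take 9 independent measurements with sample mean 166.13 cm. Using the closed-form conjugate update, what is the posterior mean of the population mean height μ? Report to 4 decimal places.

166.1305

For Normal data with known variance σ², a Normal(μ₀, σ₀²) prior on μ is conjugate. Posterior precision = 1/σ₀² + n/σ²; posterior mean is the precision-weighted average of μ₀ and x̄.
n·x̄ = 9·166.13 = 1495.17.
σ₀² = 4.54² = 20.6116, σ² = 1.12² = 1.2544; σ² + n·σ₀² = 1.2544 + 9·20.6116 = 186.7588.
Posterior mean = (μ₀/σ₀² + n·x̄/σ²)/(1/σ₀² + n/σ²) = (σ²·μ₀ + σ₀²·n·x̄)/(σ² + n·σ₀²) = (1.2544·166.21 + 20.6116·1495.17)/186.7588 = 31026.339796/186.7588 = 166.1305.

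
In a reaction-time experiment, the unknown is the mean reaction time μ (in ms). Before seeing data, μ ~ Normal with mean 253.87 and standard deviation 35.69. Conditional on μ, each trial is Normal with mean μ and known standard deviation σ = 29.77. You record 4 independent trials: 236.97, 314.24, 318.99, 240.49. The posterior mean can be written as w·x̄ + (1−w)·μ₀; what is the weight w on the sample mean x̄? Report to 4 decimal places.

For Normal data with known variance σ², a Normal(μ₀, σ₀²) prior on μ is conjugate. Posterior precision = 1/σ₀² + n/σ²; posterior mean is the precision-weighted average of μ₀ and x̄.
σ₀² = 35.69² = 1273.7761, σ² = 29.77² = 886.2529. Prior precision 1/σ₀² = 1/1273.7761; data precision n/σ² = 4/886.2529.
w = (n/σ²)/(1/σ₀² + n/σ²) = n·σ₀²/(σ² + n·σ₀²) = 4·1273.7761/(886.2529 + 4·1273.7761) = 5095.1044/5981.3573 = 0.8518.

0.8518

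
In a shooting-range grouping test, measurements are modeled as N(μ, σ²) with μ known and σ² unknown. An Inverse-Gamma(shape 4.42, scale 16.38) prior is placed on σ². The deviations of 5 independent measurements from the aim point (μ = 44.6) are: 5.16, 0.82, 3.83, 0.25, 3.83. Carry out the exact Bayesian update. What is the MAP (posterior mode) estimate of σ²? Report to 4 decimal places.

With known mean μ and an Inverse-Gamma(α, β) prior on σ², the Normal likelihood is conjugate: posterior is Inv-Gamma(α + n/2, β + Σ(xᵢ−μ)²/2).
Σ(xᵢ−μ)² = (5.16)² + (0.82)² + (3.83)² + (0.25)² + (3.83)² = 56.6983.
Posterior: Inv-Gamma(4.42 + 5/2, 16.38 + 56.6983/2) = Inv-Gamma(6.92, 44.72915).
Mode = β/(α+1) = 44.72915/7.92 = 5.6476.

5.6476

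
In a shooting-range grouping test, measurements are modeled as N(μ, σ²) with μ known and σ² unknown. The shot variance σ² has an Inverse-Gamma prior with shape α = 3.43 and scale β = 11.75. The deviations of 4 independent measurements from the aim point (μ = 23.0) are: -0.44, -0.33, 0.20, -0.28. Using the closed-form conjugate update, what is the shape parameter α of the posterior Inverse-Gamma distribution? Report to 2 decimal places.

With known mean μ and an Inverse-Gamma(α, β) prior on σ², the Normal likelihood is conjugate: posterior is Inv-Gamma(α + n/2, β + Σ(xᵢ−μ)²/2).
Σ(xᵢ−μ)² = (-0.44)² + (-0.33)² + (0.20)² + (-0.28)² = 0.4209.
Posterior: Inv-Gamma(3.43 + 4/2, 11.75 + 0.4209/2) = Inv-Gamma(5.43, 11.96045).
Posterior α = 5.43.

5.43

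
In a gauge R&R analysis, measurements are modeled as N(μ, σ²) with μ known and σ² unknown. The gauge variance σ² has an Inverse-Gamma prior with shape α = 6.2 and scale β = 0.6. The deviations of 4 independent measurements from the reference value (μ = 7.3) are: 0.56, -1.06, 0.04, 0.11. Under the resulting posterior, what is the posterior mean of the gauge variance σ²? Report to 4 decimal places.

With known mean μ and an Inverse-Gamma(α, β) prior on σ², the Normal likelihood is conjugate: posterior is Inv-Gamma(α + n/2, β + Σ(xᵢ−μ)²/2).
Σ(xᵢ−μ)² = (0.56)² + (-1.06)² + (0.04)² + (0.11)² = 1.4509.
Posterior: Inv-Gamma(6.2 + 4/2, 0.6 + 1.4509/2) = Inv-Gamma(8.20, 1.32545).
E[σ²|data] = β/(α−1) = 1.32545/7.20 = 0.1841.

0.1841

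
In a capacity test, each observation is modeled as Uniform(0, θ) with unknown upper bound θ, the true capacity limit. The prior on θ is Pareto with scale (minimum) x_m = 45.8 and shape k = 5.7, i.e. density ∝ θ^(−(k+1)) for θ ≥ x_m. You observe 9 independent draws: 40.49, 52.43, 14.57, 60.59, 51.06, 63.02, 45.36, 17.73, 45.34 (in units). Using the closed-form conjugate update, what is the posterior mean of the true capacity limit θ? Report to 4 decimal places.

67.6200

A Pareto(scale x_m, shape k) prior on the upper bound θ of Uniform(0, θ) is conjugate: posterior is Pareto(max(x_m, max xᵢ), k + n).
Sample maximum = 63.02; prior scale x_m = 45.8 → posterior scale = max = 63.02.
Posterior shape = 5.7 + 9 = 14.7.
E[θ|data] = k·x_m/(k−1) = 14.7·63.02/13.7 = 67.6200.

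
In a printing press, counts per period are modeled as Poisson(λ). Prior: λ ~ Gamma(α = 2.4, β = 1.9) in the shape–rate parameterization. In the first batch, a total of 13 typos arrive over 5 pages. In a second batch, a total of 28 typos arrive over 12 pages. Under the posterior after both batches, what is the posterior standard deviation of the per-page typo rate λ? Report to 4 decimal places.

With a Gamma(shape α, rate β) prior, the Poisson likelihood is conjugate: the posterior is Gamma(α + ΣXᵢ, β + n).
After batch 1: Gamma(α+S, β+n) = Gamma(2.4+13, 1.9+5) = Gamma(15.4, 6.9).
After batch 2: Gamma(α+S, β+n) = Gamma(15.4+28, 6.9+12) = Gamma(43.4, 18.9).
SD = √α/β = √43.4/18.9 = 0.3486.

0.3486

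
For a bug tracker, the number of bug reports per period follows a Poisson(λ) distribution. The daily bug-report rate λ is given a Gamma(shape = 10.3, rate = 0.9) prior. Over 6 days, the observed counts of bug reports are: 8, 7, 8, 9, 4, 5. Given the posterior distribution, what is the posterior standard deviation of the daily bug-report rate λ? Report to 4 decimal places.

With a Gamma(shape α, rate β) prior, the Poisson likelihood is conjugate: the posterior is Gamma(α + ΣXᵢ, β + n).
Sum of counts S = 41 over n = 6 days.
Posterior: Gamma(α+S, β+n) = Gamma(10.3+41, 0.9+6) = Gamma(51.3, 6.9).
SD = √α/β = √51.3/6.9 = 1.0380.

1.0380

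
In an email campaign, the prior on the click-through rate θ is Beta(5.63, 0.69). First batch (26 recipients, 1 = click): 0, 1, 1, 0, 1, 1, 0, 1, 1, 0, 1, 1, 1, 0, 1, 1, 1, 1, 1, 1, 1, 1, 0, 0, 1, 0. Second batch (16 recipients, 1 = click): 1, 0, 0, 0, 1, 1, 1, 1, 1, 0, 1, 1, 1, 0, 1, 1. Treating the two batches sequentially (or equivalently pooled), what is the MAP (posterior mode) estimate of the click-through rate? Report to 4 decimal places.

The Beta prior is conjugate to a Binomial/Bernoulli likelihood; the update adds successes to α and failures to β.
After batch 1: Beta(5.63+18, 0.69+8) = Beta(23.63, 8.69).
After batch 2: Beta(23.63+11, 8.69+5) = Beta(34.63, 13.69).
Mode of Beta(a,b) for a,b>1 is (a−1)/(a+b−2) = 33.63/46.32 = 0.7260.

0.7260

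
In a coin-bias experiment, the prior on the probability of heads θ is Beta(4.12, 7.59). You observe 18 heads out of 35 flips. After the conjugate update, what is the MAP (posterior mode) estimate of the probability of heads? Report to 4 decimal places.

The Beta prior is conjugate to a Binomial/Bernoulli likelihood; the update adds successes to α and failures to β.
Posterior: Beta(α+k, β+n−k) = Beta(4.12+18, 7.59+17) = Beta(22.12, 24.59).
Mode of Beta(a,b) for a,b>1 is (a−1)/(a+b−2) = 21.12/44.71 = 0.4724.

0.4724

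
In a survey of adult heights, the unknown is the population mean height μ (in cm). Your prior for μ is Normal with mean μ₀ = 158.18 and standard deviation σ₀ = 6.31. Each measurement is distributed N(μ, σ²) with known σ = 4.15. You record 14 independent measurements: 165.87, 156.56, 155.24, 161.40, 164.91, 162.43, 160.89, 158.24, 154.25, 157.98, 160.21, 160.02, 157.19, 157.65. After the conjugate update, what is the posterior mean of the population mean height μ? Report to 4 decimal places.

For Normal data with known variance σ², a Normal(μ₀, σ₀²) prior on μ is conjugate. Posterior precision = 1/σ₀² + n/σ²; posterior mean is the precision-weighted average of μ₀ and x̄.
Σxᵢ = 165.87 + 156.56 + 155.24 + 161.40 + 164.91 + 162.43 + 160.89 + 158.24 + 154.25 + 157.98 + 160.21 + 160.02 + 157.19 + 157.65 = 2232.84, so n·x̄ = 2232.84.
σ₀² = 6.31² = 39.8161, σ² = 4.15² = 17.2225; σ² + n·σ₀² = 17.2225 + 14·39.8161 = 574.6479.
Posterior mean = (μ₀/σ₀² + n·x̄/σ²)/(1/σ₀² + n/σ²) = (σ²·μ₀ + σ₀²·n·x̄)/(σ² + n·σ₀²) = (17.2225·158.18 + 39.8161·2232.84)/574.6479 = 91627.235774/574.6479 = 159.4494.

159.4494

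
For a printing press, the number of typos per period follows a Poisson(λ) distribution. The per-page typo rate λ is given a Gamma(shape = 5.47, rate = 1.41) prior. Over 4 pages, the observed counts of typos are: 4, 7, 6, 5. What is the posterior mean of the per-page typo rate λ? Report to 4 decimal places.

5.0776

With a Gamma(shape α, rate β) prior, the Poisson likelihood is conjugate: the posterior is Gamma(α + ΣXᵢ, β + n).
Sum of counts S = 22 over n = 4 pages.
Posterior: Gamma(α+S, β+n) = Gamma(5.47+22, 1.41+4) = Gamma(27.47, 5.41).
Posterior mean = α/β = 27.47/5.41 = 5.0776.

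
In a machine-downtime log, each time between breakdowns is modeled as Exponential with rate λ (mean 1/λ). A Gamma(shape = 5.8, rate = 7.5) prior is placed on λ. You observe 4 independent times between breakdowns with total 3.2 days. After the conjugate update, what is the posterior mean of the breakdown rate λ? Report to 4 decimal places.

With a Gamma(shape α, rate β) prior on the exponential rate λ, the posterior after n observations with total T = Σxᵢ is Gamma(α+n, β+T).
Posterior: Gamma(5.8+4, 7.5+3.2) = Gamma(9.8, 10.7).
Posterior mean of λ = α/β = 9.8/10.7 = 0.9159.

0.9159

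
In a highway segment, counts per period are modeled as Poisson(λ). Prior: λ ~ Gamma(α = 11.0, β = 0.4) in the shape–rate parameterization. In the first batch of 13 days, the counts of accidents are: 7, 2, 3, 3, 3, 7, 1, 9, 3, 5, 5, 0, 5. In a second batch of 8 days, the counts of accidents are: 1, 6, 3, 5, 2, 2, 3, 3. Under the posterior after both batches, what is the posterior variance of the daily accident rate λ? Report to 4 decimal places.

With a Gamma(shape α, rate β) prior, the Poisson likelihood is conjugate: the posterior is Gamma(α + ΣXᵢ, β + n).
Batch 1: sum of counts S = 53 over n = 13 days.
After batch 1: Gamma(α+S, β+n) = Gamma(11.0+53, 0.4+13) = Gamma(64.0, 13.4).
Batch 2: sum of counts S = 25 over n = 8 days.
After batch 2: Gamma(α+S, β+n) = Gamma(64.0+25, 13.4+8) = Gamma(89.0, 21.4).
Var = α/β² = 89.0/21.4² = 0.1943.

0.1943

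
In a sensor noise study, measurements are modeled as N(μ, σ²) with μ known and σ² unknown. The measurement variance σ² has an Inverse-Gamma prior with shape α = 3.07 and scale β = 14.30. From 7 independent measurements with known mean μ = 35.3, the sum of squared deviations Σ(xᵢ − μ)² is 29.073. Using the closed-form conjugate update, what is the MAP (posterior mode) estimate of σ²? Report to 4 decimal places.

3.8093

With known mean μ and an Inverse-Gamma(α, β) prior on σ², the Normal likelihood is conjugate: posterior is Inv-Gamma(α + n/2, β + Σ(xᵢ−μ)²/2).
Posterior: Inv-Gamma(3.07 + 7/2, 14.30 + 29.073/2) = Inv-Gamma(6.57, 28.8365).
Mode = β/(α+1) = 28.8365/7.57 = 3.8093.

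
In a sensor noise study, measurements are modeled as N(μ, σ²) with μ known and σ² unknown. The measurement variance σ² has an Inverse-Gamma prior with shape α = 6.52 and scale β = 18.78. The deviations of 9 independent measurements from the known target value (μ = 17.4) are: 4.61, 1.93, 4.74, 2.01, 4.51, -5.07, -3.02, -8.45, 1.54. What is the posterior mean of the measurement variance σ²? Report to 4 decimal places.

10.8775

With known mean μ and an Inverse-Gamma(α, β) prior on σ², the Normal likelihood is conjugate: posterior is Inv-Gamma(α + n/2, β + Σ(xᵢ−μ)²/2).
Σ(xᵢ−μ)² = (4.61)² + (1.93)² + (4.74)² + (2.01)² + (4.51)² + (-5.07)² + (-3.02)² + (-8.45)² + (1.54)² = 180.4242.
Posterior: Inv-Gamma(6.52 + 9/2, 18.78 + 180.4242/2) = Inv-Gamma(11.02, 108.99210).
E[σ²|data] = β/(α−1) = 108.99210/10.02 = 10.8775.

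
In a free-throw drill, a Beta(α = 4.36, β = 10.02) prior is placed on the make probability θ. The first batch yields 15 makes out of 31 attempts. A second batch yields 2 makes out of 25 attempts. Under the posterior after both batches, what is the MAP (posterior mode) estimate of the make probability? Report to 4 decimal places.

The Beta prior is conjugate to a Binomial/Bernoulli likelihood; the update adds successes to α and failures to β.
After batch 1: Beta(4.36+15, 10.02+16) = Beta(19.36, 26.02).
After batch 2: Beta(19.36+2, 26.02+23) = Beta(21.36, 49.02).
Mode of Beta(a,b) for a,b>1 is (a−1)/(a+b−2) = 20.36/68.38 = 0.2977.

0.2977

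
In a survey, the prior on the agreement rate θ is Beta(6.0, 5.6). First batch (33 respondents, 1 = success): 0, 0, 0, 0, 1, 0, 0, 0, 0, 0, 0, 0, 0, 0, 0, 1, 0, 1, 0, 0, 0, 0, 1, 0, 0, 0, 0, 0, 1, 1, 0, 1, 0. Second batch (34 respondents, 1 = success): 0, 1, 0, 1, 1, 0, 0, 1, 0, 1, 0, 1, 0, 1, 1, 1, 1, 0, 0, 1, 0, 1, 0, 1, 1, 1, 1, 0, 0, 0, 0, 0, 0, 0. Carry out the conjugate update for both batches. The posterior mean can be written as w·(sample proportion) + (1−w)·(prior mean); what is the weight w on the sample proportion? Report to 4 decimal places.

The Beta prior is conjugate to a Binomial/Bernoulli likelihood; the update adds successes to α and failures to β.
Total number of respondents: n = 33 + 34 = 67.
Posterior mean = (α₀+k)/(α₀+β₀+n) = [n/(α₀+β₀+n)]·(k/n) + [(α₀+β₀)/(α₀+β₀+n)]·α₀/(α₀+β₀), so only n and the prior enter the weight.
The weight on the data is w = n/(α₀+β₀+n) = 67/(6.0+5.6+67) = 67/78.6 = 0.8524.

0.8524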